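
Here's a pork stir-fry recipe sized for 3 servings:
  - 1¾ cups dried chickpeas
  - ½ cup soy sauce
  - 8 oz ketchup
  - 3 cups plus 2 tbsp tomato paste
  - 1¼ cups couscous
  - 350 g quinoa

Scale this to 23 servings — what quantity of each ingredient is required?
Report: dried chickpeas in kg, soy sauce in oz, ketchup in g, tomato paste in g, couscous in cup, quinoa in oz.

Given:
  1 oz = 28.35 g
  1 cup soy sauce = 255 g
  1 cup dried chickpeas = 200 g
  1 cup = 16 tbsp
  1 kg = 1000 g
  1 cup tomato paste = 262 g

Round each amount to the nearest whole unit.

dried chickpeas: 3 kg; soy sauce: 34 oz; ketchup: 1739 g; tomato paste: 6277 g; couscous: 10 cup; quinoa: 95 oz

Scaling factor: 23/3.
dried chickpeas: 1.75 cup × 23/3 × 200 g/cup ÷ 1000 g/kg ≈ 3 kg
soy sauce: 0.5 cup × 23/3 × 255 g/cup ÷ 28.35 g/oz ≈ 34 oz
ketchup: 8 oz × 23/3 × 28.35 g/oz ≈ 1739 g
tomato paste: (3 cup + 2 tbsp = 3.125 cup) × 23/3 × 262 g/cup ≈ 6277 g
couscous: 1.25 cup × 23/3 ≈ 10 cup
quinoa: 350 g × 23/3 ÷ 28.35 g/oz ≈ 95 oz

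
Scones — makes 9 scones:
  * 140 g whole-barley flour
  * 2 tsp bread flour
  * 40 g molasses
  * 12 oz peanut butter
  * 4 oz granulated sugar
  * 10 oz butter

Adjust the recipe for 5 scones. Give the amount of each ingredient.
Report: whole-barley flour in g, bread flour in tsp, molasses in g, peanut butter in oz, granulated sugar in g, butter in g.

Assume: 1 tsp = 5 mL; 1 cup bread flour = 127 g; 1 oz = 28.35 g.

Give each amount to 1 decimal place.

whole-barley flour: 77.8 g; bread flour: 1.1 tsp; molasses: 22.2 g; peanut butter: 6.7 oz; granulated sugar: 63.0 g; butter: 157.5 g

Scaling factor: 5/9.
whole-barley flour: 140 g × 5/9 ≈ 77.8 g
bread flour: 2 tsp × 5/9 ≈ 1.1 tsp
molasses: 40 g × 5/9 ≈ 22.2 g
peanut butter: 12 oz × 5/9 ≈ 6.7 oz
granulated sugar: 4 oz × 5/9 × 28.35 g/oz = 63.0 g
butter: 10 oz × 5/9 × 28.35 g/oz = 157.5 g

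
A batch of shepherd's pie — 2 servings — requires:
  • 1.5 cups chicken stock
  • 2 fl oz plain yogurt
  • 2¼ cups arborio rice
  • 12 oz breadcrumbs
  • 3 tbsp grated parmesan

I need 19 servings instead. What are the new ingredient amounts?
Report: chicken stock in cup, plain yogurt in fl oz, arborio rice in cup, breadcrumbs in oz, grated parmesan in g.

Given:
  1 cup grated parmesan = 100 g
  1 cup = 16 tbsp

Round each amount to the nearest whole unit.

Scaling factor: 19/2 = 9.5.
chicken stock: 1.5 cup × 19/2 ≈ 14 cup
plain yogurt: 2 fl oz × 19/2 = 19 fl oz
arborio rice: 2.25 cup × 19/2 ≈ 21 cup
breadcrumbs: 12 oz × 19/2 = 114 oz
grated parmesan: 3 tbsp × 19/2 ÷ 16 tbsp/cup × 100 g/cup ≈ 178 g

chicken stock: 14 cup; plain yogurt: 19 fl oz; arborio rice: 21 cup; breadcrumbs: 114 oz; grated parmesan: 178 g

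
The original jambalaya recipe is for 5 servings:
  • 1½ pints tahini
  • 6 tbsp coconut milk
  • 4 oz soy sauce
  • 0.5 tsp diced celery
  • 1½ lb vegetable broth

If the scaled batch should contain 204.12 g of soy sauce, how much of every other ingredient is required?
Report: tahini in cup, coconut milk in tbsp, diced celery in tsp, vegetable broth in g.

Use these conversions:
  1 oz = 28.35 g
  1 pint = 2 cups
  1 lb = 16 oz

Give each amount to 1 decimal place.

The original recipe has 113.4 g of soy sauce, so the scaling factor is 204.12 ÷ 113.4 = 9/5 = 1.8.
tahini: 1.5 pint × 9/5 × 2 cup/pint = 5.4 cup
coconut milk: 6 tbsp × 9/5 = 10.8 tbsp
diced celery: 0.5 tsp × 9/5 = 0.9 tsp
vegetable broth: 1.5 lb × 9/5 × 16 oz/lb × 28.35 g/oz ≈ 1224.7 g

tahini: 5.4 cup; coconut milk: 10.8 tbsp; diced celery: 0.9 tsp; vegetable broth: 1224.7 g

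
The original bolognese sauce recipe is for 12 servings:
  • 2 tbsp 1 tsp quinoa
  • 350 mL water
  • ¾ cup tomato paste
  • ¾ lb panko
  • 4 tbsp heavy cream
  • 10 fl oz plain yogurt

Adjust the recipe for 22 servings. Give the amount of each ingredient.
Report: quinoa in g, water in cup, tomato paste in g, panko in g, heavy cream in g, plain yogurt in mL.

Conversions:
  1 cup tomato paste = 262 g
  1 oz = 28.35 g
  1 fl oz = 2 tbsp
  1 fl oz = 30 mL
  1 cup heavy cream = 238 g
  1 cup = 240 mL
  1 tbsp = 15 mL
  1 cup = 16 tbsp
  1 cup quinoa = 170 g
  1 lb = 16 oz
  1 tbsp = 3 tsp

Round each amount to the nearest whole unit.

quinoa: 45 g; water: 3 cup; tomato paste: 360 g; panko: 624 g; heavy cream: 109 g; plain yogurt: 550 mL

Scaling factor: 22/12 = 11/6.
quinoa: (2 tbsp + 1 tsp = 7/3 tbsp) × 11/6 ÷ 16 tbsp/cup × 170 g/cup ≈ 45 g
water: 350 mL × 11/6 ÷ 240 mL/cup ≈ 3 cup
tomato paste: 0.75 cup × 11/6 × 262 g/cup ≈ 360 g
panko: 0.75 lb × 11/6 × 16 oz/lb × 28.35 g/oz ≈ 624 g
heavy cream: 4 tbsp × 11/6 ÷ 16 tbsp/cup × 238 g/cup ≈ 109 g
plain yogurt: 10 fl oz × 11/6 × 30 mL/fl oz = 550 mL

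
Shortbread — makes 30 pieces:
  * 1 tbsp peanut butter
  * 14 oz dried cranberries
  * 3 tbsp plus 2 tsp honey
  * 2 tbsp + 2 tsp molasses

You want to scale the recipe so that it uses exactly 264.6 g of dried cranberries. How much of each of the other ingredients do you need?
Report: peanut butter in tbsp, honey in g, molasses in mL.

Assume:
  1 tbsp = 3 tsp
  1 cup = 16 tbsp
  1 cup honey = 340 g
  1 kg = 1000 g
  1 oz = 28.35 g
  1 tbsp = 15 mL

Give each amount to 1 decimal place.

peanut butter: 0.7 tbsp; honey: 51.9 g; molasses: 26.7 mL

The original recipe has 396.9 g of dried cranberries, so the scaling factor is 264.6 ÷ 396.9 = 2/3.
peanut butter: 1 tbsp × 2/3 ≈ 0.7 tbsp
honey: (3 tbsp + 2 tsp = 11/3 tbsp) × 2/3 ÷ 16 tbsp/cup × 340 g/cup ≈ 51.9 g
molasses: (2 tbsp + 2 tsp = 8/3 tbsp) × 2/3 × 15 mL/tbsp ≈ 26.7 mL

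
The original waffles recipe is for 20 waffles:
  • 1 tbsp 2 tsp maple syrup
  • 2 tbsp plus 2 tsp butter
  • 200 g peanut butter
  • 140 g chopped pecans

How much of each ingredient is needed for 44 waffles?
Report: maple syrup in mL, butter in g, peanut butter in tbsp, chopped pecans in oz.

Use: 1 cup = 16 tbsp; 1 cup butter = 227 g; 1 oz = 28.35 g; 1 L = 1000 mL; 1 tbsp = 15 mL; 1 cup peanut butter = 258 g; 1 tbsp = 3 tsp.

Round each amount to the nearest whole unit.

maple syrup: 55 mL; butter: 83 g; peanut butter: 27 tbsp; chopped pecans: 11 oz

Scaling factor: 44/20 = 11/5 = 2.2.
maple syrup: (1 tbsp + 2 tsp = 5/3 tbsp) × 11/5 × 15 mL/tbsp = 55 mL
butter: (2 tbsp + 2 tsp = 8/3 tbsp) × 11/5 ÷ 16 tbsp/cup × 227 g/cup ≈ 83 g
peanut butter: 200 g × 11/5 ÷ 258 g/cup × 16 tbsp/cup ≈ 27 tbsp
chopped pecans: 140 g × 11/5 ÷ 28.35 g/oz ≈ 11 oz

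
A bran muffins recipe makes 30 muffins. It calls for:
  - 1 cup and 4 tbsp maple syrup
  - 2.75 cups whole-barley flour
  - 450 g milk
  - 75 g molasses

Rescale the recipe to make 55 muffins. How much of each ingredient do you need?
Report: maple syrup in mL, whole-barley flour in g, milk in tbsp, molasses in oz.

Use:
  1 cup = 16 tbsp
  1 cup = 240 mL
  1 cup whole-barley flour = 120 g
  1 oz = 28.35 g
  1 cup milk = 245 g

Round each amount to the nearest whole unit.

maple syrup: 550 mL; whole-barley flour: 605 g; milk: 54 tbsp; molasses: 5 oz

Scaling factor: 55/30 = 11/6.
maple syrup: (1 cup + 4 tbsp = 1.25 cup) × 11/6 × 240 mL/cup = 550 mL
whole-barley flour: 2.75 cup × 11/6 × 120 g/cup = 605 g
milk: 450 g × 11/6 ÷ 245 g/cup × 16 tbsp/cup ≈ 54 tbsp
molasses: 75 g × 11/6 ÷ 28.35 g/oz ≈ 5 oz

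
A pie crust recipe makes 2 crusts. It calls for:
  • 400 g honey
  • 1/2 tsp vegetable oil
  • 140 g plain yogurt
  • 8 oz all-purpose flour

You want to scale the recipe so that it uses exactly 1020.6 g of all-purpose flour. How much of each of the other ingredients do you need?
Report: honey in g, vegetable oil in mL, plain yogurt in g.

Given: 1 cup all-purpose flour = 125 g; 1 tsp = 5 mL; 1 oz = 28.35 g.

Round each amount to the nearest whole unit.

The original recipe has 226.8 g of all-purpose flour, so the scaling factor is 1020.6 ÷ 226.8 = 9/2 = 4.5.
honey: 400 g × 9/2 = 1800 g
vegetable oil: 0.5 tsp × 9/2 × 5 mL/tsp ≈ 11 mL
plain yogurt: 140 g × 9/2 = 630 g

honey: 1800 g; vegetable oil: 11 mL; plain yogurt: 630 g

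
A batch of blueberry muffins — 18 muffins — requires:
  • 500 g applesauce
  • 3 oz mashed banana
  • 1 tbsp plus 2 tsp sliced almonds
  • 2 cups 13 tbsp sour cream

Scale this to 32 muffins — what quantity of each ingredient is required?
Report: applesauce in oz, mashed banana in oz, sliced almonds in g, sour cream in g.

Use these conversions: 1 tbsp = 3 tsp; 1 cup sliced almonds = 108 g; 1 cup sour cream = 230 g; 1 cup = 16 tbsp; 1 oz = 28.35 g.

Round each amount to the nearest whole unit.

applesauce: 31 oz; mashed banana: 5 oz; sliced almonds: 20 g; sour cream: 1150 g

Scaling factor: 32/18 = 16/9.
applesauce: 500 g × 16/9 ÷ 28.35 g/oz ≈ 31 oz
mashed banana: 3 oz × 16/9 ≈ 5 oz
sliced almonds: (1 tbsp + 2 tsp = 5/3 tbsp) × 16/9 ÷ 16 tbsp/cup × 108 g/cup = 20 g
sour cream: (2 cup + 13 tbsp = 2.8125 cup) × 16/9 × 230 g/cup = 1150 g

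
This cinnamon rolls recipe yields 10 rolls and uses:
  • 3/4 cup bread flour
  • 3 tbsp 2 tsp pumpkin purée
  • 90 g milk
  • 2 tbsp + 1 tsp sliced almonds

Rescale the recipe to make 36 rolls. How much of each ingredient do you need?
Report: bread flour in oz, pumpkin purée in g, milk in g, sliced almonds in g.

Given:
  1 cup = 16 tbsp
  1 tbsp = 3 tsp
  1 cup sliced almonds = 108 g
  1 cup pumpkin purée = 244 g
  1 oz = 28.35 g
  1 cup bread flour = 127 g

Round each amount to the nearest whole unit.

bread flour: 12 oz; pumpkin purée: 201 g; milk: 324 g; sliced almonds: 57 g

Scaling factor: 36/10 = 18/5 = 3.6.
bread flour: 0.75 cup × 18/5 × 127 g/cup ÷ 28.35 g/oz ≈ 12 oz
pumpkin purée: (3 tbsp + 2 tsp = 11/3 tbsp) × 18/5 ÷ 16 tbsp/cup × 244 g/cup ≈ 201 g
milk: 90 g × 18/5 = 324 g
sliced almonds: (2 tbsp + 1 tsp = 7/3 tbsp) × 18/5 ÷ 16 tbsp/cup × 108 g/cup ≈ 57 g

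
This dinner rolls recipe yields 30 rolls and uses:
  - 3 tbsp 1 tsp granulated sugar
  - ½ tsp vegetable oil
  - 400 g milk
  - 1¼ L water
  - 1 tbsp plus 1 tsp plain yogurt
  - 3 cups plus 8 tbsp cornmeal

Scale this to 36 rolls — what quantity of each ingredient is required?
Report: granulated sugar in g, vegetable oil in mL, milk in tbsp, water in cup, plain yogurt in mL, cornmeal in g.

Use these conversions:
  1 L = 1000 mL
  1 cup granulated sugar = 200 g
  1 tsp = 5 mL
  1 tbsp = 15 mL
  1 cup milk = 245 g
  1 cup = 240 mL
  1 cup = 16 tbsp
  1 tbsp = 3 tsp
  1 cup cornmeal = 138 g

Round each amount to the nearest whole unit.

granulated sugar: 50 g; vegetable oil: 3 mL; milk: 31 tbsp; water: 6 cup; plain yogurt: 24 mL; cornmeal: 580 g

Scaling factor: 36/30 = 6/5 = 1.2.
granulated sugar: (3 tbsp + 1 tsp = 10/3 tbsp) × 6/5 ÷ 16 tbsp/cup × 200 g/cup = 50 g
vegetable oil: 0.5 tsp × 6/5 × 5 mL/tsp = 3 mL
milk: 400 g × 6/5 ÷ 245 g/cup × 16 tbsp/cup ≈ 31 tbsp
water: 1.25 L × 6/5 × 1000 mL/L ÷ 240 mL/cup ≈ 6 cup
plain yogurt: (1 tbsp + 1 tsp = 4/3 tbsp) × 6/5 × 15 mL/tbsp = 24 mL
cornmeal: (3 cup + 8 tbsp = 3.5 cup) × 6/5 × 138 g/cup ≈ 580 g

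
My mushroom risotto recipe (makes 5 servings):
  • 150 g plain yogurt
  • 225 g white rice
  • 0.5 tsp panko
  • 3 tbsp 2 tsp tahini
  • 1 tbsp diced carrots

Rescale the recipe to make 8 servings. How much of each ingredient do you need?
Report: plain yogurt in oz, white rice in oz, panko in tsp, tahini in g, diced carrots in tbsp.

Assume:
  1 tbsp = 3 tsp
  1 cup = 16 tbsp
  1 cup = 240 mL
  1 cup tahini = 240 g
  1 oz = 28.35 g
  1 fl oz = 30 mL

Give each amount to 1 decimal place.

plain yogurt: 8.5 oz; white rice: 12.7 oz; panko: 0.8 tsp; tahini: 88.0 g; diced carrots: 1.6 tbsp

Scaling factor: 8/5 = 1.6.
plain yogurt: 150 g × 8/5 ÷ 28.35 g/oz ≈ 8.5 oz
white rice: 225 g × 8/5 ÷ 28.35 g/oz ≈ 12.7 oz
panko: 0.5 tsp × 8/5 = 0.8 tsp
tahini: (3 tbsp + 2 tsp = 11/3 tbsp) × 8/5 ÷ 16 tbsp/cup × 240 g/cup = 88.0 g
diced carrots: 1 tbsp × 8/5 = 1.6 tbsp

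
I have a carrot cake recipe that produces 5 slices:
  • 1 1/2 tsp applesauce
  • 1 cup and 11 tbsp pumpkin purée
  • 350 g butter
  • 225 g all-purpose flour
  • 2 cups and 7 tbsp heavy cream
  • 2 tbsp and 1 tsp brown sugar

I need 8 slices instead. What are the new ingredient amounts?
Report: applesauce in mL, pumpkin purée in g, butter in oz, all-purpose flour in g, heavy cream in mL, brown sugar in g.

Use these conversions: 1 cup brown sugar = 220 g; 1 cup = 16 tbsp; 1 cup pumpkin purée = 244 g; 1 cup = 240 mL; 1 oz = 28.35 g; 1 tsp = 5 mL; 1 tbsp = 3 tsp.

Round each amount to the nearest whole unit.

Scaling factor: 8/5 = 1.6.
applesauce: 1.5 tsp × 8/5 × 5 mL/tsp = 12 mL
pumpkin purée: (1 cup + 11 tbsp = 1.6875 cup) × 8/5 × 244 g/cup ≈ 659 g
butter: 350 g × 8/5 ÷ 28.35 g/oz ≈ 20 oz
all-purpose flour: 225 g × 8/5 = 360 g
heavy cream: (2 cup + 7 tbsp = 2.4375 cup) × 8/5 × 240 mL/cup = 936 mL
brown sugar: (2 tbsp + 1 tsp = 7/3 tbsp) × 8/5 ÷ 16 tbsp/cup × 220 g/cup ≈ 51 g

applesauce: 12 mL; pumpkin purée: 659 g; butter: 20 oz; all-purpose flour: 360 g; heavy cream: 936 mL; brown sugar: 51 g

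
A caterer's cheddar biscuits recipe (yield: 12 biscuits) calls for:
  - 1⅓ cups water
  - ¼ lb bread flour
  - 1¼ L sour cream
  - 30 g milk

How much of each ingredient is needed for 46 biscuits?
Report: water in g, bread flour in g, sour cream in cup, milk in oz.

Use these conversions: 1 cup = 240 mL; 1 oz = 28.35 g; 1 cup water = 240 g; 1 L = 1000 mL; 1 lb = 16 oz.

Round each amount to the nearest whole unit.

Scaling factor: 46/12 = 23/6.
water: 4/3 cup × 23/6 × 240 g/cup ≈ 1227 g
bread flour: 0.25 lb × 23/6 × 16 oz/lb × 28.35 g/oz ≈ 435 g
sour cream: 1.25 L × 23/6 × 1000 mL/L ÷ 240 mL/cup ≈ 20 cup
milk: 30 g × 23/6 ÷ 28.35 g/oz ≈ 4 oz

water: 1227 g; bread flour: 435 g; sour cream: 20 cup; milk: 4 oz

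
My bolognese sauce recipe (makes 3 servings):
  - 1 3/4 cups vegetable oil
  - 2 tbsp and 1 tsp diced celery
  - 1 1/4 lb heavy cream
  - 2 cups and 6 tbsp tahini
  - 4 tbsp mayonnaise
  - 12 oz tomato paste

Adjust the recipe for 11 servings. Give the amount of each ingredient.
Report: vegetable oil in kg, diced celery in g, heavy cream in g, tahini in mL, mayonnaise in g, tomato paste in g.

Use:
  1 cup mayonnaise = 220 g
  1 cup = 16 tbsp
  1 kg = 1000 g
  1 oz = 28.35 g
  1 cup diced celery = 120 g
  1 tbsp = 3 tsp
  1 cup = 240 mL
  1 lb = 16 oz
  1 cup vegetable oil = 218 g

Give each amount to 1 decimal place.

Scaling factor: 11/3.
vegetable oil: 1.75 cup × 11/3 × 218 g/cup ÷ 1000 g/kg ≈ 1.4 kg
diced celery: (2 tbsp + 1 tsp = 7/3 tbsp) × 11/3 ÷ 16 tbsp/cup × 120 g/cup ≈ 64.2 g
heavy cream: 1.25 lb × 11/3 × 16 oz/lb × 28.35 g/oz = 2079.0 g
tahini: (2 cup + 6 tbsp = 2.375 cup) × 11/3 × 240 mL/cup = 2090.0 mL
mayonnaise: 4 tbsp × 11/3 ÷ 16 tbsp/cup × 220 g/cup ≈ 201.7 g
tomato paste: 12 oz × 11/3 × 28.35 g/oz = 1247.4 g

vegetable oil: 1.4 kg; diced celery: 64.2 g; heavy cream: 2079.0 g; tahini: 2090.0 mL; mayonnaise: 201.7 g; tomato paste: 1247.4 g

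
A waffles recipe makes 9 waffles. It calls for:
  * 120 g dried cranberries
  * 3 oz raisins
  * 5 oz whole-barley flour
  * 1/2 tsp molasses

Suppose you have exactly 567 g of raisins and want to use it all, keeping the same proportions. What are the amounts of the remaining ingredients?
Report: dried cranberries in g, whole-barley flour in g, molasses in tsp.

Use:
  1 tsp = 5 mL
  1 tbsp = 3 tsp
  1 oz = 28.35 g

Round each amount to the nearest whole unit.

The original recipe has 85.05 g of raisins, so the scaling factor is 567 ÷ 85.05 = 20/3.
dried cranberries: 120 g × 20/3 = 800 g
whole-barley flour: 5 oz × 20/3 × 28.35 g/oz = 945 g
molasses: 0.5 tsp × 20/3 ≈ 3 tsp

dried cranberries: 800 g; whole-barley flour: 945 g; molasses: 3 tsp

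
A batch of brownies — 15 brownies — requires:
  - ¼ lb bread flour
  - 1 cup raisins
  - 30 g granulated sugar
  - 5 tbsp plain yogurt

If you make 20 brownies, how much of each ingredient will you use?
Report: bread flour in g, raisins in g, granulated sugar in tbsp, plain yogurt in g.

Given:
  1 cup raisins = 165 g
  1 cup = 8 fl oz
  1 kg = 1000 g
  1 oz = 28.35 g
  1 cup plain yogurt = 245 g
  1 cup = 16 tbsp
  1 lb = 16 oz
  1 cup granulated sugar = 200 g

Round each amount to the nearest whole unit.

Scaling factor: 20/15 = 4/3.
bread flour: 0.25 lb × 4/3 × 16 oz/lb × 28.35 g/oz ≈ 151 g
raisins: 1 cup × 4/3 × 165 g/cup = 220 g
granulated sugar: 30 g × 4/3 ÷ 200 g/cup × 16 tbsp/cup ≈ 3 tbsp
plain yogurt: 5 tbsp × 4/3 ÷ 16 tbsp/cup × 245 g/cup ≈ 102 g

bread flour: 151 g; raisins: 220 g; granulated sugar: 3 tbsp; plain yogurt: 102 g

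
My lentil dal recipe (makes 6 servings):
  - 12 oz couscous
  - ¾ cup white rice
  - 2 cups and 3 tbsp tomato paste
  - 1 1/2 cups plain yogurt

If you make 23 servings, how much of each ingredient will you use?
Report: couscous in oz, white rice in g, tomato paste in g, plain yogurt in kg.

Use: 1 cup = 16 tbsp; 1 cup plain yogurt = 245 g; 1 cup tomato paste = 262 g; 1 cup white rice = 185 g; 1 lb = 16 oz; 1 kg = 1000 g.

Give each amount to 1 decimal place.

Scaling factor: 23/6.
couscous: 12 oz × 23/6 = 46.0 oz
white rice: 0.75 cup × 23/6 × 185 g/cup ≈ 531.9 g
tomato paste: (2 cup + 3 tbsp = 2.1875 cup) × 23/6 × 262 g/cup ≈ 2197.0 g
plain yogurt: 1.5 cup × 23/6 × 245 g/cup ÷ 1000 g/kg ≈ 1.4 kg

couscous: 46.0 oz; white rice: 531.9 g; tomato paste: 2197.0 g; plain yogurt: 1.4 kg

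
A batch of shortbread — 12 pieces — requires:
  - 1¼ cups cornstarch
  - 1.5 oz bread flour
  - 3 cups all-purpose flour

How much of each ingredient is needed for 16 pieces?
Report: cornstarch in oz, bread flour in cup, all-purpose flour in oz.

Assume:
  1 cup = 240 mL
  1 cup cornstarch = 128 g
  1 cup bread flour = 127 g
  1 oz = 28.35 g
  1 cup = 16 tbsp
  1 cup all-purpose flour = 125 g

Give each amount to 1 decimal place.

cornstarch: 7.5 oz; bread flour: 0.4 cup; all-purpose flour: 17.6 oz

Scaling factor: 16/12 = 4/3.
cornstarch: 1.25 cup × 4/3 × 128 g/cup ÷ 28.35 g/oz ≈ 7.5 oz
bread flour: 1.5 oz × 4/3 × 28.35 g/oz ÷ 127 g/cup ≈ 0.4 cup
all-purpose flour: 3 cup × 4/3 × 125 g/cup ÷ 28.35 g/oz ≈ 17.6 oz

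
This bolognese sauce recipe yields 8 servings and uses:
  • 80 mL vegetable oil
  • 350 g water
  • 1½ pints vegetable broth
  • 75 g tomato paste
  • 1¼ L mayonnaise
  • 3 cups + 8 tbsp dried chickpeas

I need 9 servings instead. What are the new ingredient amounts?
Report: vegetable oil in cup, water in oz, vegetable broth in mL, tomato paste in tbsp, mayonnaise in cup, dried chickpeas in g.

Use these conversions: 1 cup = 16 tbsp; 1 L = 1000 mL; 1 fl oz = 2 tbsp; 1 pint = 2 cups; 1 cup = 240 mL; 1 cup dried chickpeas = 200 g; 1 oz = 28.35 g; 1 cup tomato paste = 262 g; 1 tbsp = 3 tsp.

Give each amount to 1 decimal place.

Scaling factor: 9/8 = 1.125.
vegetable oil: 80 mL × 9/8 ÷ 240 mL/cup ≈ 0.4 cup
water: 350 g × 9/8 ÷ 28.35 g/oz ≈ 13.9 oz
vegetable broth: 1.5 pint × 9/8 × 2 cup/pint × 240 mL/cup = 810.0 mL
tomato paste: 75 g × 9/8 ÷ 262 g/cup × 16 tbsp/cup ≈ 5.2 tbsp
mayonnaise: 1.25 L × 9/8 × 1000 mL/L ÷ 240 mL/cup ≈ 5.9 cup
dried chickpeas: (3 cup + 8 tbsp = 3.5 cup) × 9/8 × 200 g/cup = 787.5 g

vegetable oil: 0.4 cup; water: 13.9 oz; vegetable broth: 810.0 mL; tomato paste: 5.2 tbsp; mayonnaise: 5.9 cup; dried chickpeas: 787.5 g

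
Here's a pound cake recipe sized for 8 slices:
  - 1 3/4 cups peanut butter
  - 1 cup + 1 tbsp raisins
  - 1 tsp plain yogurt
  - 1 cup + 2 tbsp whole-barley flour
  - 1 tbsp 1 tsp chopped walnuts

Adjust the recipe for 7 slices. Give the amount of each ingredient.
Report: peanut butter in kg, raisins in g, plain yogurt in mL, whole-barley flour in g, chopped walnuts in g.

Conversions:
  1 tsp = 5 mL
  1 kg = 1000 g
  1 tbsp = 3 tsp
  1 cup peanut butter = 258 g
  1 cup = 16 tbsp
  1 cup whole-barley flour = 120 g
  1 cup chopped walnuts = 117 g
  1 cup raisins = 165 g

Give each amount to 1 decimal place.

Scaling factor: 7/8 = 0.875.
peanut butter: 1.75 cup × 7/8 × 258 g/cup ÷ 1000 g/kg ≈ 0.4 kg
raisins: (1 cup + 1 tbsp = 1.0625 cup) × 7/8 × 165 g/cup ≈ 153.4 g
plain yogurt: 1 tsp × 7/8 × 5 mL/tsp ≈ 4.4 mL
whole-barley flour: (1 cup + 2 tbsp = 1.125 cup) × 7/8 × 120 g/cup ≈ 118.1 g
chopped walnuts: (1 tbsp + 1 tsp = 4/3 tbsp) × 7/8 ÷ 16 tbsp/cup × 117 g/cup ≈ 8.5 g

peanut butter: 0.4 kg; raisins: 153.4 g; plain yogurt: 4.4 mL; whole-barley flour: 118.1 g; chopped walnuts: 8.5 g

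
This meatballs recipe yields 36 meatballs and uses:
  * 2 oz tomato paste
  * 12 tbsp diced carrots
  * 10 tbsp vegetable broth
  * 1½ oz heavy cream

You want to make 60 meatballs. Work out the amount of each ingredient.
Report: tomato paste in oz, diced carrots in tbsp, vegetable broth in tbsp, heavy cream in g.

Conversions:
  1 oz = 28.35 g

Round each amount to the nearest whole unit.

tomato paste: 3 oz; diced carrots: 20 tbsp; vegetable broth: 17 tbsp; heavy cream: 71 g

Scaling factor: 60/36 = 5/3.
tomato paste: 2 oz × 5/3 ≈ 3 oz
diced carrots: 12 tbsp × 5/3 = 20 tbsp
vegetable broth: 10 tbsp × 5/3 ≈ 17 tbsp
heavy cream: 1.5 oz × 5/3 × 28.35 g/oz ≈ 71 g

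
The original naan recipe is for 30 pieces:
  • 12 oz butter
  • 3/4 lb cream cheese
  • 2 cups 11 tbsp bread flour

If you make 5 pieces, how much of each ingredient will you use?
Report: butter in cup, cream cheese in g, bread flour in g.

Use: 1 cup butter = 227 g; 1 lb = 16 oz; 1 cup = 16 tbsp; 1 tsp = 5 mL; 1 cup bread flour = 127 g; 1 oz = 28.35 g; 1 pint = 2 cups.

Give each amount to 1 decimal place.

butter: 0.2 cup; cream cheese: 56.7 g; bread flour: 56.9 g

Scaling factor: 5/30 = 1/6.
butter: 12 oz × 1/6 × 28.35 g/oz ÷ 227 g/cup ≈ 0.2 cup
cream cheese: 0.75 lb × 1/6 × 16 oz/lb × 28.35 g/oz = 56.7 g
bread flour: (2 cup + 11 tbsp = 2.6875 cup) × 1/6 × 127 g/cup ≈ 56.9 g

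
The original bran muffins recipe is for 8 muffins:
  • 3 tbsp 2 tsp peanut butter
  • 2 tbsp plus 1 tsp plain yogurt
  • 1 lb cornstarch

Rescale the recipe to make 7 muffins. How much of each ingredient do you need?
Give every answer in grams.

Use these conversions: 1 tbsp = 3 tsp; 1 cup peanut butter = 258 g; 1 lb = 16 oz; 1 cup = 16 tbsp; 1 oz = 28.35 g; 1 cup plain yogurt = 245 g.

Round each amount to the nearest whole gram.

Scaling factor: 7/8 = 0.875.
peanut butter: (3 tbsp + 2 tsp = 11/3 tbsp) × 7/8 ÷ 16 tbsp/cup × 258 g/cup ≈ 52 g
plain yogurt: (2 tbsp + 1 tsp = 7/3 tbsp) × 7/8 ÷ 16 tbsp/cup × 245 g/cup ≈ 31 g
cornstarch: 1 lb × 7/8 × 16 oz/lb × 28.35 g/oz ≈ 397 g

peanut butter: 52 g; plain yogurt: 31 g; cornstarch: 397 g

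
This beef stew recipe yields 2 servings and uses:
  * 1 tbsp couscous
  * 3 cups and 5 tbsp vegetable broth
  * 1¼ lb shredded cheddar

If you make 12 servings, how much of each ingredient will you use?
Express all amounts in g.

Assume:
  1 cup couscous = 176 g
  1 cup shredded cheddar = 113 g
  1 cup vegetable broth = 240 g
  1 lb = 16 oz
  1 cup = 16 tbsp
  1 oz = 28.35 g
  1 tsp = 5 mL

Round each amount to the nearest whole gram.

couscous: 66 g; vegetable broth: 4770 g; shredded cheddar: 3402 g

Scaling factor: 12/2 = 6.
couscous: 1 tbsp × 6 ÷ 16 tbsp/cup × 176 g/cup = 66 g
vegetable broth: (3 cup + 5 tbsp = 3.3125 cup) × 6 × 240 g/cup = 4770 g
shredded cheddar: 1.25 lb × 6 × 16 oz/lb × 28.35 g/oz = 3402 g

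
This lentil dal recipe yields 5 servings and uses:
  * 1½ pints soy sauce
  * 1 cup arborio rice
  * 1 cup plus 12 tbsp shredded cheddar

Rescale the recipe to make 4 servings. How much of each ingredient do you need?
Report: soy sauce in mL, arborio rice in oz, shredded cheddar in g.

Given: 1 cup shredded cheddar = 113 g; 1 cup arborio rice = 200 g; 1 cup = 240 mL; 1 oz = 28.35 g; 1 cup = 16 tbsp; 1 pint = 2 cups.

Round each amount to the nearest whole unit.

soy sauce: 576 mL; arborio rice: 6 oz; shredded cheddar: 158 g

Scaling factor: 4/5 = 0.8.
soy sauce: 1.5 pint × 4/5 × 2 cup/pint × 240 mL/cup = 576 mL
arborio rice: 1 cup × 4/5 × 200 g/cup ÷ 28.35 g/oz ≈ 6 oz
shredded cheddar: (1 cup + 12 tbsp = 1.75 cup) × 4/5 × 113 g/cup ≈ 158 g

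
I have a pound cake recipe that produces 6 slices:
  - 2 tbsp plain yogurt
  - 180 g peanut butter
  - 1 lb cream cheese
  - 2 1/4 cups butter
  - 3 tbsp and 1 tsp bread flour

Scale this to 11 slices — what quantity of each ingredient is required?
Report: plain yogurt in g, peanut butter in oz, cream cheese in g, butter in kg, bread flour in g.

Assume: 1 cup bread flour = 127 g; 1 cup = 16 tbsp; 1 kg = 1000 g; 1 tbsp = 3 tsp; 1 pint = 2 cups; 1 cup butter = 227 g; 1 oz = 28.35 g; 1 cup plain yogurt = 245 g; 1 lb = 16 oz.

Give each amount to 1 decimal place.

Scaling factor: 11/6.
plain yogurt: 2 tbsp × 11/6 ÷ 16 tbsp/cup × 245 g/cup ≈ 56.1 g
peanut butter: 180 g × 11/6 ÷ 28.35 g/oz ≈ 11.6 oz
cream cheese: 1 lb × 11/6 × 16 oz/lb × 28.35 g/oz = 831.6 g
butter: 2.25 cup × 11/6 × 227 g/cup ÷ 1000 g/kg ≈ 0.9 kg
bread flour: (3 tbsp + 1 tsp = 10/3 tbsp) × 11/6 ÷ 16 tbsp/cup × 127 g/cup ≈ 48.5 g

plain yogurt: 56.1 g; peanut butter: 11.6 oz; cream cheese: 831.6 g; butter: 0.9 kg; bread flour: 48.5 g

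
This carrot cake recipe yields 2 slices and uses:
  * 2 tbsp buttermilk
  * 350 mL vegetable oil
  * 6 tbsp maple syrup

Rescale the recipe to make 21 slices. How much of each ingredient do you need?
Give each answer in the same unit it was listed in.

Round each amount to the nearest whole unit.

buttermilk: 21 tbsp; vegetable oil: 3675 mL; maple syrup: 63 tbsp

Scaling factor: 21/2 = 10.5.
buttermilk: 2 tbsp × 21/2 = 21 tbsp
vegetable oil: 350 mL × 21/2 = 3675 mL
maple syrup: 6 tbsp × 21/2 = 63 tbsp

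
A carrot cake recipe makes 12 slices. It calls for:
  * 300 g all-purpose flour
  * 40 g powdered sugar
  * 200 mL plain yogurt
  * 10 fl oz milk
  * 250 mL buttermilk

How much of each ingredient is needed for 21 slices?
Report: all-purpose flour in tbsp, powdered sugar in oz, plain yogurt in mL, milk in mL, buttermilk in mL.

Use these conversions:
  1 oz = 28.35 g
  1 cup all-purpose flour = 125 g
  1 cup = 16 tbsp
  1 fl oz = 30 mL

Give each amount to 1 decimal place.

all-purpose flour: 67.2 tbsp; powdered sugar: 2.5 oz; plain yogurt: 350.0 mL; milk: 525.0 mL; buttermilk: 437.5 mL

Scaling factor: 21/12 = 7/4 = 1.75.
all-purpose flour: 300 g × 7/4 ÷ 125 g/cup × 16 tbsp/cup = 67.2 tbsp
powdered sugar: 40 g × 7/4 ÷ 28.35 g/oz ≈ 2.5 oz
plain yogurt: 200 mL × 7/4 = 350.0 mL
milk: 10 fl oz × 7/4 × 30 mL/fl oz = 525.0 mL
buttermilk: 250 mL × 7/4 = 437.5 mL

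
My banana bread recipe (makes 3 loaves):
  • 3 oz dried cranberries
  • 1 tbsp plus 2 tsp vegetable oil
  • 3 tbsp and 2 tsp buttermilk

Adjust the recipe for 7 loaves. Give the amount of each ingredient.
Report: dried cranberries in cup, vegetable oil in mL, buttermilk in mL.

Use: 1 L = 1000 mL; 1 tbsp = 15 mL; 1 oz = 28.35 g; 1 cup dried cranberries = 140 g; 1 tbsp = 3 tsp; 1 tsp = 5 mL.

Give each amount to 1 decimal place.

Scaling factor: 7/3.
dried cranberries: 3 oz × 7/3 × 28.35 g/oz ÷ 140 g/cup ≈ 1.4 cup
vegetable oil: (1 tbsp + 2 tsp = 5/3 tbsp) × 7/3 × 15 mL/tbsp ≈ 58.3 mL
buttermilk: (3 tbsp + 2 tsp = 11/3 tbsp) × 7/3 × 15 mL/tbsp ≈ 128.3 mL

dried cranberries: 1.4 cup; vegetable oil: 58.3 mL; buttermilk: 128.3 mL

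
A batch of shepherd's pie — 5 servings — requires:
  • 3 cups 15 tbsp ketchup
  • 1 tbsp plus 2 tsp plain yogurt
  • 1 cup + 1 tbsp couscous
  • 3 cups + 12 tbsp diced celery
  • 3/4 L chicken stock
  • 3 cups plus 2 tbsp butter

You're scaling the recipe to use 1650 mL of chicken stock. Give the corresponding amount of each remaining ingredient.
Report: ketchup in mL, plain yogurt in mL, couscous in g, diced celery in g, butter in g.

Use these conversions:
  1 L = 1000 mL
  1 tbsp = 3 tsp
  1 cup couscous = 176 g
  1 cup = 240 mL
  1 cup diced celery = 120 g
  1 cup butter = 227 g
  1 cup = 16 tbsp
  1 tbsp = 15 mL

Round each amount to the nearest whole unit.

ketchup: 2079 mL; plain yogurt: 55 mL; couscous: 411 g; diced celery: 990 g; butter: 1561 g

The original recipe has 750 mL of chicken stock, so the scaling factor is 1650 ÷ 750 = 11/5 = 2.2.
ketchup: (3 cup + 15 tbsp = 3.9375 cup) × 11/5 × 240 mL/cup = 2079 mL
plain yogurt: (1 tbsp + 2 tsp = 5/3 tbsp) × 11/5 × 15 mL/tbsp = 55 mL
couscous: (1 cup + 1 tbsp = 1.0625 cup) × 11/5 × 176 g/cup ≈ 411 g
diced celery: (3 cup + 12 tbsp = 3.75 cup) × 11/5 × 120 g/cup = 990 g
butter: (3 cup + 2 tbsp = 3.125 cup) × 11/5 × 227 g/cup ≈ 1561 g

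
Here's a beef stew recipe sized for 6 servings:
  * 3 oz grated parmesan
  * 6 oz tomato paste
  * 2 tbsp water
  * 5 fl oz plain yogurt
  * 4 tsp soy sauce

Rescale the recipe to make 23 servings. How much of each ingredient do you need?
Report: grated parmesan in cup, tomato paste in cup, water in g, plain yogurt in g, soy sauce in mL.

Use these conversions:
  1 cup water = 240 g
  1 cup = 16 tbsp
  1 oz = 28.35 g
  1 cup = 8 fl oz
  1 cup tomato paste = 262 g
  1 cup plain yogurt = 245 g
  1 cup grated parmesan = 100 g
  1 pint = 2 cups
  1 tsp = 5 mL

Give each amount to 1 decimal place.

Scaling factor: 23/6.
grated parmesan: 3 oz × 23/6 × 28.35 g/oz ÷ 100 g/cup ≈ 3.3 cup
tomato paste: 6 oz × 23/6 × 28.35 g/oz ÷ 262 g/cup ≈ 2.5 cup
water: 2 tbsp × 23/6 ÷ 16 tbsp/cup × 240 g/cup = 115.0 g
plain yogurt: 5 fl oz × 23/6 ÷ 8 fl oz/cup × 245 g/cup ≈ 587.0 g
soy sauce: 4 tsp × 23/6 × 5 mL/tsp ≈ 76.7 mL

grated parmesan: 3.3 cup; tomato paste: 2.5 cup; water: 115.0 g; plain yogurt: 587.0 g; soy sauce: 76.7 mL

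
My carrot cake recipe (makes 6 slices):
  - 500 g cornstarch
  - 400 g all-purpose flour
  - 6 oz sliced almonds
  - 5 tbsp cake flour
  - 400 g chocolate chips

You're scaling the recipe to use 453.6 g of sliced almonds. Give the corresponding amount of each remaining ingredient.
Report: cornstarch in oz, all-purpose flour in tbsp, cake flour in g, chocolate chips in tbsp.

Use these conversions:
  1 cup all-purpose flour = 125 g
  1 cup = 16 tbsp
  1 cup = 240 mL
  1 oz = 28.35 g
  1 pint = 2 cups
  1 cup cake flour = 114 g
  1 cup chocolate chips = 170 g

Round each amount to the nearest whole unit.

The original recipe has 170.1 g of sliced almonds, so the scaling factor is 453.6 ÷ 170.1 = 8/3.
cornstarch: 500 g × 8/3 ÷ 28.35 g/oz ≈ 47 oz
all-purpose flour: 400 g × 8/3 ÷ 125 g/cup × 16 tbsp/cup ≈ 137 tbsp
cake flour: 5 tbsp × 8/3 ÷ 16 tbsp/cup × 114 g/cup = 95 g
chocolate chips: 400 g × 8/3 ÷ 170 g/cup × 16 tbsp/cup ≈ 100 tbsp

cornstarch: 47 oz; all-purpose flour: 137 tbsp; cake flour: 95 g; chocolate chips: 100 tbsp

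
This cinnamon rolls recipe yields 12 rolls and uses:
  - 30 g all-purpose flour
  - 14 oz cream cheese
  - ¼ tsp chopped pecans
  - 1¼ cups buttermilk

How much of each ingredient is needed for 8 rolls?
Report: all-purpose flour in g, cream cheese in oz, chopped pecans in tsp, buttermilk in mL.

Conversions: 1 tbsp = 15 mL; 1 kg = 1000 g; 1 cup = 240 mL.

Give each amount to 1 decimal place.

Scaling factor: 8/12 = 2/3.
all-purpose flour: 30 g × 2/3 = 20.0 g
cream cheese: 14 oz × 2/3 ≈ 9.3 oz
chopped pecans: 0.25 tsp × 2/3 ≈ 0.2 tsp
buttermilk: 1.25 cup × 2/3 × 240 mL/cup = 200.0 mL

all-purpose flour: 20.0 g; cream cheese: 9.3 oz; chopped pecans: 0.2 tsp; buttermilk: 200.0 mL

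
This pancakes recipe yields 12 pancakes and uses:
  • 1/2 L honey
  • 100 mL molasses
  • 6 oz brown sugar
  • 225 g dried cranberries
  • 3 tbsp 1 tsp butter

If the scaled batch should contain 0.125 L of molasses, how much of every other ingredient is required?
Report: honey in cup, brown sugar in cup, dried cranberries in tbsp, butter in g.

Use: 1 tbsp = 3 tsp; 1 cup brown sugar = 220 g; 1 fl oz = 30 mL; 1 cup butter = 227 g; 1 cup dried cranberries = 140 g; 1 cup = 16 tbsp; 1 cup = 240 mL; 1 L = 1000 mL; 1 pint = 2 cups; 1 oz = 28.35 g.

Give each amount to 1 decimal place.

The original recipe has 0.1 L of molasses, so the scaling factor is 0.125 ÷ 0.1 = 5/4 = 1.25.
honey: 0.5 L × 5/4 × 1000 mL/L ÷ 240 mL/cup ≈ 2.6 cup
brown sugar: 6 oz × 5/4 × 28.35 g/oz ÷ 220 g/cup ≈ 1.0 cup
dried cranberries: 225 g × 5/4 ÷ 140 g/cup × 16 tbsp/cup ≈ 32.1 tbsp
butter: (3 tbsp + 1 tsp = 10/3 tbsp) × 5/4 ÷ 16 tbsp/cup × 227 g/cup ≈ 59.1 g

honey: 2.6 cup; brown sugar: 1.0 cup; dried cranberries: 32.1 tbsp; butter: 59.1 g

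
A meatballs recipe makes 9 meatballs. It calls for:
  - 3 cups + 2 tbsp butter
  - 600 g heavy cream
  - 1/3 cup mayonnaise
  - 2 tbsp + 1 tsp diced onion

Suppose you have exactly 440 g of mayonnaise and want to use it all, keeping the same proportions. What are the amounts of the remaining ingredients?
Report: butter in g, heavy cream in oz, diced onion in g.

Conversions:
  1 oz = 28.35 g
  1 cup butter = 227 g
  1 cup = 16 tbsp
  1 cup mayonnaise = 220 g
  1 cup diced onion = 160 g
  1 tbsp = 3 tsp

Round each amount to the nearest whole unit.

butter: 4256 g; heavy cream: 127 oz; diced onion: 140 g

The original recipe has 220/3 g of mayonnaise, so the scaling factor is 440 ÷ 220/3 = 6.
butter: (3 cup + 2 tbsp = 3.125 cup) × 6 × 227 g/cup ≈ 4256 g
heavy cream: 600 g × 6 ÷ 28.35 g/oz ≈ 127 oz
diced onion: (2 tbsp + 1 tsp = 7/3 tbsp) × 6 ÷ 16 tbsp/cup × 160 g/cup = 140 g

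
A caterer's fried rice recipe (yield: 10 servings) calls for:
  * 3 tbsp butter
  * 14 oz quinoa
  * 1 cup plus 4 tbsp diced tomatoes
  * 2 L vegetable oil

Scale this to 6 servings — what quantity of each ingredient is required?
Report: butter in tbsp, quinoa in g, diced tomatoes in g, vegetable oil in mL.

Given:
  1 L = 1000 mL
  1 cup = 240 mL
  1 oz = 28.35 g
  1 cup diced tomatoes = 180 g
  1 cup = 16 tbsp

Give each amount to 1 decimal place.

Scaling factor: 6/10 = 3/5 = 0.6.
butter: 3 tbsp × 3/5 = 1.8 tbsp
quinoa: 14 oz × 3/5 × 28.35 g/oz ≈ 238.1 g
diced tomatoes: (1 cup + 4 tbsp = 1.25 cup) × 3/5 × 180 g/cup = 135.0 g
vegetable oil: 2 L × 3/5 × 1000 mL/L = 1200.0 mL

butter: 1.8 tbsp; quinoa: 238.1 g; diced tomatoes: 135.0 g; vegetable oil: 1200.0 mL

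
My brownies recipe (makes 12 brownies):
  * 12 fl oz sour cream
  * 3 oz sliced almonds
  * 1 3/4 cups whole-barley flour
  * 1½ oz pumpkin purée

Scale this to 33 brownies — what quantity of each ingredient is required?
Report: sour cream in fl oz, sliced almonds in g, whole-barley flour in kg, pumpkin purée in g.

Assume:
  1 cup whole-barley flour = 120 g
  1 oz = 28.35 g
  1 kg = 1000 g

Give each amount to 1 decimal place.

sour cream: 33.0 fl oz; sliced almonds: 233.9 g; whole-barley flour: 0.6 kg; pumpkin purée: 116.9 g

Scaling factor: 33/12 = 11/4 = 2.75.
sour cream: 12 fl oz × 11/4 = 33.0 fl oz
sliced almonds: 3 oz × 11/4 × 28.35 g/oz ≈ 233.9 g
whole-barley flour: 1.75 cup × 11/4 × 120 g/cup ÷ 1000 g/kg ≈ 0.6 kg
pumpkin purée: 1.5 oz × 11/4 × 28.35 g/oz ≈ 116.9 g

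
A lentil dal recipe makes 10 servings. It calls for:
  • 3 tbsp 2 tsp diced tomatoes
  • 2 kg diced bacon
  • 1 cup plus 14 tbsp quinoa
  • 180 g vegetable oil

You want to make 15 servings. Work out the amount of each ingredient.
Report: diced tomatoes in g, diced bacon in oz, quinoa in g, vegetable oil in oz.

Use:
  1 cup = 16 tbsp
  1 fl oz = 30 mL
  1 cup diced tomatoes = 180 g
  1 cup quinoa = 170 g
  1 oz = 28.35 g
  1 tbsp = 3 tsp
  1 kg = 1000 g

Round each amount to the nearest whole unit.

diced tomatoes: 62 g; diced bacon: 106 oz; quinoa: 478 g; vegetable oil: 10 oz

Scaling factor: 15/10 = 3/2 = 1.5.
diced tomatoes: (3 tbsp + 2 tsp = 11/3 tbsp) × 3/2 ÷ 16 tbsp/cup × 180 g/cup ≈ 62 g
diced bacon: 2 kg × 3/2 × 1000 g/kg ÷ 28.35 g/oz ≈ 106 oz
quinoa: (1 cup + 14 tbsp = 1.875 cup) × 3/2 × 170 g/cup ≈ 478 g
vegetable oil: 180 g × 3/2 ÷ 28.35 g/oz ≈ 10 oz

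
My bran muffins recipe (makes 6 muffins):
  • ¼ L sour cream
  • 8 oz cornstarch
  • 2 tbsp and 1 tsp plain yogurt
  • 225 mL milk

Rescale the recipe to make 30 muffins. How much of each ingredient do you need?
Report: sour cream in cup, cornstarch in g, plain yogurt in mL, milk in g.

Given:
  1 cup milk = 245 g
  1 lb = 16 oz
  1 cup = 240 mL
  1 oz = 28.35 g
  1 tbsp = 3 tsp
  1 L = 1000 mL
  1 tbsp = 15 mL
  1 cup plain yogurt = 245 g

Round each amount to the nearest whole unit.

sour cream: 5 cup; cornstarch: 1134 g; plain yogurt: 175 mL; milk: 1148 g

Scaling factor: 30/6 = 5.
sour cream: 0.25 L × 5 × 1000 mL/L ÷ 240 mL/cup ≈ 5 cup
cornstarch: 8 oz × 5 × 28.35 g/oz = 1134 g
plain yogurt: (2 tbsp + 1 tsp = 7/3 tbsp) × 5 × 15 mL/tbsp = 175 mL
milk: 225 mL × 5 ÷ 240 mL/cup × 245 g/cup ≈ 1148 g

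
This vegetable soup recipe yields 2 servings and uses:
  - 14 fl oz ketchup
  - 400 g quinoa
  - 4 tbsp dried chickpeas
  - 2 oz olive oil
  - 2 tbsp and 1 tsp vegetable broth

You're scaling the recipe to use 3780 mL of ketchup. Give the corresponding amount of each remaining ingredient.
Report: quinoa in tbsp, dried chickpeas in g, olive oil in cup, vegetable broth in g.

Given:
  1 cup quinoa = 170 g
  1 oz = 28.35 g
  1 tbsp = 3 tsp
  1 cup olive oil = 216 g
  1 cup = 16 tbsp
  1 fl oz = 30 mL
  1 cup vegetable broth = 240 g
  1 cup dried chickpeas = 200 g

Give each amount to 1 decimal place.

The original recipe has 420 mL of ketchup, so the scaling factor is 3780 ÷ 420 = 9.
quinoa: 400 g × 9 ÷ 170 g/cup × 16 tbsp/cup ≈ 338.8 tbsp
dried chickpeas: 4 tbsp × 9 ÷ 16 tbsp/cup × 200 g/cup = 450.0 g
olive oil: 2 oz × 9 × 28.35 g/oz ÷ 216 g/cup ≈ 2.4 cup
vegetable broth: (2 tbsp + 1 tsp = 7/3 tbsp) × 9 ÷ 16 tbsp/cup × 240 g/cup = 315.0 g

quinoa: 338.8 tbsp; dried chickpeas: 450.0 g; olive oil: 2.4 cup; vegetable broth: 315.0 g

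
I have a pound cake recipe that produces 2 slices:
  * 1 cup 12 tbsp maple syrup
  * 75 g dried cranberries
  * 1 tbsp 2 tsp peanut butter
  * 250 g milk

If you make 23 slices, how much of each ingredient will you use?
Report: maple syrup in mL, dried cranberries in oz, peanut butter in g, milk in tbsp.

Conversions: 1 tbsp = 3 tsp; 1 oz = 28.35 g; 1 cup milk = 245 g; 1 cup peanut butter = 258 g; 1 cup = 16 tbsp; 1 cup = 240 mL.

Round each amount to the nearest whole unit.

Scaling factor: 23/2 = 11.5.
maple syrup: (1 cup + 12 tbsp = 1.75 cup) × 23/2 × 240 mL/cup = 4830 mL
dried cranberries: 75 g × 23/2 ÷ 28.35 g/oz ≈ 30 oz
peanut butter: (1 tbsp + 2 tsp = 5/3 tbsp) × 23/2 ÷ 16 tbsp/cup × 258 g/cup ≈ 309 g
milk: 250 g × 23/2 ÷ 245 g/cup × 16 tbsp/cup ≈ 188 tbsp

maple syrup: 4830 mL; dried cranberries: 30 oz; peanut butter: 309 g; milk: 188 tbsp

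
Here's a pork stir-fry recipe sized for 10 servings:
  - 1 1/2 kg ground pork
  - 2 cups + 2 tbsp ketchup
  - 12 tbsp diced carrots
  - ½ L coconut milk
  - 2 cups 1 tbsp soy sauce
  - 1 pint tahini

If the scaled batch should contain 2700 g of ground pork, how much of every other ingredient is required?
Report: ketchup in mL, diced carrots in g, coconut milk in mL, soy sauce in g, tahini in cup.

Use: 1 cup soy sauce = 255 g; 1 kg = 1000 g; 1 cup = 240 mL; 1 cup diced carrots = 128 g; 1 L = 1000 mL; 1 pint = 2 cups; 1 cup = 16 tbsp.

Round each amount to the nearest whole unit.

The original recipe has 1500 g of ground pork, so the scaling factor is 2700 ÷ 1500 = 9/5 = 1.8.
ketchup: (2 cup + 2 tbsp = 2.125 cup) × 9/5 × 240 mL/cup = 918 mL
diced carrots: 12 tbsp × 9/5 ÷ 16 tbsp/cup × 128 g/cup ≈ 173 g
coconut milk: 0.5 L × 9/5 × 1000 mL/L = 900 mL
soy sauce: (2 cup + 1 tbsp = 2.0625 cup) × 9/5 × 255 g/cup ≈ 947 g
tahini: 1 pint × 9/5 × 2 cup/pint ≈ 4 cup

ketchup: 918 mL; diced carrots: 173 g; coconut milk: 900 mL; soy sauce: 947 g; tahini: 4 cup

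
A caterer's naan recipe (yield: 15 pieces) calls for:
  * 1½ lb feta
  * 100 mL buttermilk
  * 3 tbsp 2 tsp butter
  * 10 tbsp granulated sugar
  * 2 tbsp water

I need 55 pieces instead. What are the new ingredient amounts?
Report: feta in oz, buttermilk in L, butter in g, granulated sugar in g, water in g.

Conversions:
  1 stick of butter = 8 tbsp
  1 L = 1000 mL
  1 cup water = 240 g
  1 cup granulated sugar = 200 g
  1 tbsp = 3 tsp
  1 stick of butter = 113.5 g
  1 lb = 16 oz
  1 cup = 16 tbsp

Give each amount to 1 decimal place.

Scaling factor: 55/15 = 11/3.
feta: 1.5 lb × 11/3 × 16 oz/lb = 88.0 oz
buttermilk: 100 mL × 11/3 ÷ 1000 mL/L ≈ 0.4 L
butter: (3 tbsp + 2 tsp = 11/3 tbsp) × 11/3 ÷ 8 tbsp/stick × 113.5 g/stick ≈ 190.7 g
granulated sugar: 10 tbsp × 11/3 ÷ 16 tbsp/cup × 200 g/cup ≈ 458.3 g
water: 2 tbsp × 11/3 ÷ 16 tbsp/cup × 240 g/cup = 110.0 g

feta: 88.0 oz; buttermilk: 0.4 L; butter: 190.7 g; granulated sugar: 458.3 g; water: 110.0 g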